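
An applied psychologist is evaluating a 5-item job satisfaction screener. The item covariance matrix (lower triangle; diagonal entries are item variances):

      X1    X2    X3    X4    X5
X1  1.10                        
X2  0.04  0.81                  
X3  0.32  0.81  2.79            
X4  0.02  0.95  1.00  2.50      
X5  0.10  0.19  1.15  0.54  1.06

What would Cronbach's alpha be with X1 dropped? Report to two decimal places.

Cronbach's alpha = 0.75

Remaining items: X2, X3, X4, X5 (k = 4).
sum of item variances = 0.81 + 2.79 + 2.50 + 1.06 = 7.16
σ²_total = 7.16 + 2 × 4.64 = 16.44
α (item deleted) = (4/3)·(1 − 7.16/16.44) = 0.75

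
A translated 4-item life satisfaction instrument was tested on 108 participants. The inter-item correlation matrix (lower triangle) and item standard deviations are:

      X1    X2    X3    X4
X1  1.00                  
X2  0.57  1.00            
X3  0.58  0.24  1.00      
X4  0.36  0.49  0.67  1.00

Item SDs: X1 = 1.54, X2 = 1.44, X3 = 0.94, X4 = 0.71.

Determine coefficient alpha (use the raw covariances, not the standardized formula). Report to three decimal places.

α = 0.752

Σσ²ᵢ = 1.54² + 1.44² + 0.94² + 0.71² = 5.8329
Covariances σ_ij = r_ij · s_i · s_j:
  σ(X1,X2) = 0.57 × 1.54 × 1.44 = 1.2640
  σ(X1,X3) = 0.58 × 1.54 × 0.94 = 0.8396
  σ(X1,X4) = 0.36 × 1.54 × 0.71 = 0.3936
  σ(X2,X3) = 0.24 × 1.44 × 0.94 = 0.3249
  σ(X2,X4) = 0.49 × 1.44 × 0.71 = 0.5010
  σ(X3,X4) = 0.67 × 0.94 × 0.71 = 0.4472
σ²_T = Σσ²ᵢ + 2·Σσ_ij = 5.8329 + 2 × 3.7703 = 13.3735
α = (4/3)·(1 − 5.8329/13.3735) = 0.752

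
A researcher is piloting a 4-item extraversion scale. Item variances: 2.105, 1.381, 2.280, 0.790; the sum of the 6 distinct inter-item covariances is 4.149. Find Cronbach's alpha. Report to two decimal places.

Σσᵢ² = 2.105 + 1.381 + 2.280 + 0.790 = 6.556
Sum of distinct covariances = 4.149
total variance = Σσᵢ² + 2·Σcov = 6.556 + 2 × 4.149 = 14.854
α = (4/3)·(1 − 6.556/14.854) = 0.74

Cronbach's alpha = 0.74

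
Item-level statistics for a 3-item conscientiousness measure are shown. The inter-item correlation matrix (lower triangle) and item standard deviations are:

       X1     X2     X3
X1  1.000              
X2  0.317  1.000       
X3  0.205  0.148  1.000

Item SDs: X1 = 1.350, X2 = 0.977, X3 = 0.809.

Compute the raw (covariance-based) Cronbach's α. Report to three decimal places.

Σσ²ᵢ = 1.350² + 0.977² + 0.809² = 3.4315
Covariances σ_ij = r_ij · s_i · s_j:
  σ(X1,X2) = 0.317 × 1.350 × 0.977 = 0.4181
  σ(X1,X3) = 0.205 × 1.350 × 0.809 = 0.2239
  σ(X2,X3) = 0.148 × 0.977 × 0.809 = 0.1170
σ²_T = Σσ²ᵢ + 2·Σσ_ij = 3.4315 + 2 × 0.7590 = 4.9495
α = (3/2)·(1 − 3.4315/4.9495) = 0.460

Cronbach's α = 0.460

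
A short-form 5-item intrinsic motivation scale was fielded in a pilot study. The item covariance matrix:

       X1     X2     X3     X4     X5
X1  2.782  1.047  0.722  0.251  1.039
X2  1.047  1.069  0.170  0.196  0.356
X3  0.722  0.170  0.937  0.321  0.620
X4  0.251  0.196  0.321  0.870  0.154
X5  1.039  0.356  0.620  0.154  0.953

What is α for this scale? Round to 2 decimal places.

sum of item variances = 2.782 + 1.069 + 0.937 + 0.870 + 0.953 = 6.611
Σ_{i<j} σ_ij = 4.876
total variance = 6.611 + 2 × 4.876 = 16.363
α = (k/(k−1))·(1 − sum of item variances/total variance) = (5/4)·(1 − 6.611/16.363) = 0.74

α = 0.74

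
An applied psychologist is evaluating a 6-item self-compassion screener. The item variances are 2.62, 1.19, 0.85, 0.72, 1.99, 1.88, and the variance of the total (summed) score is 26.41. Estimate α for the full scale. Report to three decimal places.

Σσᵢ² = 2.62 + 1.19 + 0.85 + 0.72 + 1.99 + 1.88 = 9.25
α = (k/(k−1))·(1 − Σσᵢ²/σ²_T) = (6/5)·(1 − 9.25/26.41) = 0.780

α = 0.780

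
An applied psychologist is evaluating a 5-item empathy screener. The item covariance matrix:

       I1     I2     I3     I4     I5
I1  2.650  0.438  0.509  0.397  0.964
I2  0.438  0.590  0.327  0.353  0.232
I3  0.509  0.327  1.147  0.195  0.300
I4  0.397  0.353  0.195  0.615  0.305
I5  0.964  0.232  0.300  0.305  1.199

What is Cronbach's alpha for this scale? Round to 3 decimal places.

α = 0.706

ΣVar(i) = 2.650 + 0.590 + 1.147 + 0.615 + 1.199 = 6.201
Σ_{i<j} σ_ij = 4.020
σ²_total = 6.201 + 2 × 4.020 = 14.241
α = (k/(k−1))·(1 − ΣVar(i)/σ²_total) = (5/4)·(1 − 6.201/14.241) = 0.706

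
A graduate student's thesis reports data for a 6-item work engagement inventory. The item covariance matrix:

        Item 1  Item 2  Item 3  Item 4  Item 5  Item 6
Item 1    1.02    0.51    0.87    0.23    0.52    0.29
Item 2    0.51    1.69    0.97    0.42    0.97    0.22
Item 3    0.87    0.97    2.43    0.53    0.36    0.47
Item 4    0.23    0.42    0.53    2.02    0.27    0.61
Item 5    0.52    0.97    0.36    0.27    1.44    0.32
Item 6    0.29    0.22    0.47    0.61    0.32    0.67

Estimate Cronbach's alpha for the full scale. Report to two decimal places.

α = 0.74

ΣVar(i) = 1.02 + 1.69 + 2.43 + 2.02 + 1.44 + 0.67 = 9.27
Σ_{i<j} σ_ij = 7.56
total variance = 9.27 + 2 × 7.56 = 24.39
α = (k/(k−1))·(1 − ΣVar(i)/total variance) = (6/5)·(1 − 9.27/24.39) = 0.74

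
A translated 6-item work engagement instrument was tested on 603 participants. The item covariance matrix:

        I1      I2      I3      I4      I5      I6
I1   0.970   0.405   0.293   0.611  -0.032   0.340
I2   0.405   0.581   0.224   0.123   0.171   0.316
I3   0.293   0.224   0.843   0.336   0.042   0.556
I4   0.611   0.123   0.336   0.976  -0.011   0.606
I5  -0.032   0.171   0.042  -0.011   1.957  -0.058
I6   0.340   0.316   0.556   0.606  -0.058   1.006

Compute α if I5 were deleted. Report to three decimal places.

α = 0.794

Remaining items: I1, I2, I3, I4, I6 (k = 5).
Σσᵢ² = 0.970 + 0.581 + 0.843 + 0.976 + 1.006 = 4.376
total variance = 4.376 + 2 × 3.810 = 11.996
α (item deleted) = (5/4)·(1 − 4.376/11.996) = 0.794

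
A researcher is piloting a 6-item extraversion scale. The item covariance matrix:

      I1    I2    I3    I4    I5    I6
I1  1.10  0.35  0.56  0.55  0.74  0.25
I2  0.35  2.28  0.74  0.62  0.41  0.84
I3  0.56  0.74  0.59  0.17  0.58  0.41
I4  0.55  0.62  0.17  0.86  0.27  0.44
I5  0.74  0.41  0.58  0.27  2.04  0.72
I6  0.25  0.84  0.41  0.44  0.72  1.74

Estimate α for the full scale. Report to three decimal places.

Σσᵢ² = 1.10 + 2.28 + 0.59 + 0.86 + 2.04 + 1.74 = 8.61
Sum of off-diagonal covariances = 7.65
σ²_T = 8.61 + 2 × 7.65 = 23.91
α = (k/(k−1))·(1 − Σσᵢ²/σ²_T) = (6/5)·(1 − 8.61/23.91) = 0.768

α = 0.768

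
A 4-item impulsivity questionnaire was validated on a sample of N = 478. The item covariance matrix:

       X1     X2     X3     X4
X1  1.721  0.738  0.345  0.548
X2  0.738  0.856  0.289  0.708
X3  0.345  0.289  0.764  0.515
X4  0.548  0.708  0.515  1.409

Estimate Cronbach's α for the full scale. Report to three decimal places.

Σσ²ᵢ = 1.721 + 0.856 + 0.764 + 1.409 = 4.750
Σ_{i<j} σ_ij = 3.143
total variance = 4.750 + 2 × 3.143 = 11.036
α = (k/(k−1))·(1 − Σσ²ᵢ/total variance) = (4/3)·(1 − 4.750/11.036) = 0.759

α = 0.759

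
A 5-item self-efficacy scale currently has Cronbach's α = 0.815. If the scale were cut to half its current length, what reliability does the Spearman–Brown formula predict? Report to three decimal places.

predicted reliability = 0.688

Length factor m = 1/2
α' = m·α / (1 − (1−m)·α)
   = 1/2 × 0.815 / (1 − (1 − 1/2) × 0.815)
   = 0.4075 / 0.5925 = 0.688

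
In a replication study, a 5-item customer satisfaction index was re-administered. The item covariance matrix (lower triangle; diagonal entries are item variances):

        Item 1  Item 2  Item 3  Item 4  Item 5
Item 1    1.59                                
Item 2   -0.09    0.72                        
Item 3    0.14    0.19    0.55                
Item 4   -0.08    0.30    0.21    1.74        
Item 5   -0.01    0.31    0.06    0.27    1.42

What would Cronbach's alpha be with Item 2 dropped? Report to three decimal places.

Remaining items: Item 1, Item 3, Item 4, Item 5 (k = 4).
Σσ²ᵢ = 1.59 + 0.55 + 1.74 + 1.42 = 5.30
σ²_T = 5.30 + 2 × 0.59 = 6.48
α (item deleted) = (4/3)·(1 − 5.30/6.48) = 0.243

α = 0.243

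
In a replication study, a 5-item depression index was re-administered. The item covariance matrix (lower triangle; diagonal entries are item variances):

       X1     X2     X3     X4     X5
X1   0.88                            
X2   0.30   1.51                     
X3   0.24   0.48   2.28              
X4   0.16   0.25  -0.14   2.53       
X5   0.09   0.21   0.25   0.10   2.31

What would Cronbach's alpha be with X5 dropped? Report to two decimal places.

α = 0.35

Remaining items: X1, X2, X3, X4 (k = 4).
ΣVar(i) = 0.88 + 1.51 + 2.28 + 2.53 = 7.20
Var(T) = 7.20 + 2 × 1.29 = 9.78
α (item deleted) = (4/3)·(1 − 7.20/9.78) = 0.35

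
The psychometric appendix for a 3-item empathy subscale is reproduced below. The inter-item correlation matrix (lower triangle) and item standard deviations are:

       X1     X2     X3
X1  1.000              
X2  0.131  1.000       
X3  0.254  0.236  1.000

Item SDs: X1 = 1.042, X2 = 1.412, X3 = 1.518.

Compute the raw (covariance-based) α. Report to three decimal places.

Σσ²ᵢ = 1.042² + 1.412² + 1.518² = 5.3838
Covariances σ_ij = r_ij · s_i · s_j:
  σ(X1,X2) = 0.131 × 1.042 × 1.412 = 0.1927
  σ(X1,X3) = 0.254 × 1.042 × 1.518 = 0.4018
  σ(X2,X3) = 0.236 × 1.412 × 1.518 = 0.5058
σ²_T = Σσ²ᵢ + 2·Σσ_ij = 5.3838 + 2 × 1.1003 = 7.5844
α = (3/2)·(1 − 5.3838/7.5844) = 0.435

α = 0.435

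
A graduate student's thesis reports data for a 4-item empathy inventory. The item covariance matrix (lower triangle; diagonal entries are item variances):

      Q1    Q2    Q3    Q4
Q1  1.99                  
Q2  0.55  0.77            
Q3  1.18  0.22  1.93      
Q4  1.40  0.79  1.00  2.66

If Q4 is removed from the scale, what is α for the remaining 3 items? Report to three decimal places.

Remaining items: Q1, Q2, Q3 (k = 3).
Σσᵢ² = 1.99 + 0.77 + 1.93 = 4.69
σ²_T = 4.69 + 2 × 1.95 = 8.59
α (item deleted) = (3/2)·(1 − 4.69/8.59) = 0.681

α = 0.681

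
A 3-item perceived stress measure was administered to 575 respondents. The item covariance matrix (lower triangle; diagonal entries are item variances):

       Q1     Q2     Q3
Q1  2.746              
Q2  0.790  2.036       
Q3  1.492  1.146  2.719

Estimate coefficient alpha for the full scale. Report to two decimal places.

coefficient alpha = 0.72

sum of item variances = 2.746 + 2.036 + 2.719 = 7.501
Sum of off-diagonal covariances = 3.428
σ²_total = 7.501 + 2 × 3.428 = 14.357
α = (k/(k−1))·(1 − sum of item variances/σ²_total) = (3/2)·(1 − 7.501/14.357) = 0.72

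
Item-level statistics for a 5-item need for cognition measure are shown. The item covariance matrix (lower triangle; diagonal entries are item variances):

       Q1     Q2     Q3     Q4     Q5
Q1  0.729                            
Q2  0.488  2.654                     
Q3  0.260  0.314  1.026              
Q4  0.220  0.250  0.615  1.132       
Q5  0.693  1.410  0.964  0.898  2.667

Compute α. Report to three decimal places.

ΣVar(i) = 0.729 + 2.654 + 1.026 + 1.132 + 2.667 = 8.208
Sum of off-diagonal covariances = 6.112
Var(T) = 8.208 + 2 × 6.112 = 20.432
α = (k/(k−1))·(1 − ΣVar(i)/Var(T)) = (5/4)·(1 − 8.208/20.432) = 0.748

α = 0.748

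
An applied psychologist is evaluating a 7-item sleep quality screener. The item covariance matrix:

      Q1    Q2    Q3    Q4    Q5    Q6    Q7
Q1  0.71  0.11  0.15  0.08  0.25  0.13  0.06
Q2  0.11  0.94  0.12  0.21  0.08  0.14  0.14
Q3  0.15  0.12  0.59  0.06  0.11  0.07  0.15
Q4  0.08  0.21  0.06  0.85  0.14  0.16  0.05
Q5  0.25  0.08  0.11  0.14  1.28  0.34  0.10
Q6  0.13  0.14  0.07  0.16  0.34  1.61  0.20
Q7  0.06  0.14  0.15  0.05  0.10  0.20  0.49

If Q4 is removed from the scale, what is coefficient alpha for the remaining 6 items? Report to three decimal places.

Remaining items: Q1, Q2, Q3, Q5, Q6, Q7 (k = 6).
Σσᵢ² = 0.71 + 0.94 + 0.59 + 1.28 + 1.61 + 0.49 = 5.62
total variance = 5.62 + 2 × 2.15 = 9.92
α (item deleted) = (6/5)·(1 − 5.62/9.92) = 0.520

coefficient alpha = 0.520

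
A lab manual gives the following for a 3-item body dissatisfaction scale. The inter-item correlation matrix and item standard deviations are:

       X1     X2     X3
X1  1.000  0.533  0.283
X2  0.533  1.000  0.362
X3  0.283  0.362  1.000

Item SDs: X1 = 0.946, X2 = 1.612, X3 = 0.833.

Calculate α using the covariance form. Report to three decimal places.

Σσ²ᵢ = 0.946² + 1.612² + 0.833² = 4.1873
Covariances σ_ij = r_ij · s_i · s_j:
  σ(X1,X2) = 0.533 × 0.946 × 1.612 = 0.8128
  σ(X1,X3) = 0.283 × 0.946 × 0.833 = 0.2230
  σ(X2,X3) = 0.362 × 1.612 × 0.833 = 0.4861
σ²_T = Σσ²ᵢ + 2·Σσ_ij = 4.1873 + 2 × 1.5219 = 7.2311
α = (3/2)·(1 − 4.1873/7.2311) = 0.631

α = 0.631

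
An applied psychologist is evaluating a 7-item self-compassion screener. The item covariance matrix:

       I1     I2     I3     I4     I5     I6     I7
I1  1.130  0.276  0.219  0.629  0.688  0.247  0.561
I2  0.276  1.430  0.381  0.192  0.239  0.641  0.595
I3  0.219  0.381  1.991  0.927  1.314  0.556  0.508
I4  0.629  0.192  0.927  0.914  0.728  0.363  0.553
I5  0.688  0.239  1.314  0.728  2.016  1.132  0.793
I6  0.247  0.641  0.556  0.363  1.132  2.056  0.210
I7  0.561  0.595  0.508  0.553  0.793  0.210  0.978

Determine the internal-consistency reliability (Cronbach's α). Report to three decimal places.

Σσ²ᵢ = 1.130 + 1.430 + 1.991 + 0.914 + 2.016 + 2.056 + 0.978 = 10.515
Sum of the distinct covariances = 11.752
Var(T) = 10.515 + 2 × 11.752 = 34.019
α = (k/(k−1))·(1 − Σσ²ᵢ/Var(T)) = (7/6)·(1 − 10.515/34.019) = 0.806

Cronbach's α = 0.806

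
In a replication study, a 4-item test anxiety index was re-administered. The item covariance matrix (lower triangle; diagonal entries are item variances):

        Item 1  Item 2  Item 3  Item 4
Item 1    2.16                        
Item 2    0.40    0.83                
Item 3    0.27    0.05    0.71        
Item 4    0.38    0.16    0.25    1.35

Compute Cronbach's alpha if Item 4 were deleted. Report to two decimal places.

Remaining items: Item 1, Item 2, Item 3 (k = 3).
sum of item variances = 2.16 + 0.83 + 0.71 = 3.70
Var(T) = 3.70 + 2 × 0.72 = 5.14
α (item deleted) = (3/2)·(1 − 3.70/5.14) = 0.42

Cronbach's alpha = 0.42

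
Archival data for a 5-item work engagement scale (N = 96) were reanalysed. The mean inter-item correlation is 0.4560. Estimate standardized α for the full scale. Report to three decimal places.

Standardized α = k·r̄ / (1 + (k−1)·r̄) = 5 × 0.4560 / (1 + 4 × 0.4560)
  = 2.2800 / 2.8240 = 0.807

α = 0.807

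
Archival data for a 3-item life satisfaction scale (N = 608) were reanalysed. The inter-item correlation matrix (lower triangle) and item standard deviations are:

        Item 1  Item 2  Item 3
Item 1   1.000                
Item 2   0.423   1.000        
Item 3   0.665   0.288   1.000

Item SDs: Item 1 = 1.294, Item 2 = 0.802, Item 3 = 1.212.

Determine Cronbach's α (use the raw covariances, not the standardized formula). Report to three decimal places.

α = 0.723

Σσ²ᵢ = 1.294² + 0.802² + 1.212² = 3.7866
Covariances σ_ij = r_ij · s_i · s_j:
  σ(Item 1,Item 2) = 0.423 × 1.294 × 0.802 = 0.4390
  σ(Item 1,Item 3) = 0.665 × 1.294 × 1.212 = 1.0429
  σ(Item 2,Item 3) = 0.288 × 0.802 × 1.212 = 0.2799
σ²_T = Σσ²ᵢ + 2·Σσ_ij = 3.7866 + 2 × 1.7618 = 7.3102
α = (3/2)·(1 − 3.7866/7.3102) = 0.723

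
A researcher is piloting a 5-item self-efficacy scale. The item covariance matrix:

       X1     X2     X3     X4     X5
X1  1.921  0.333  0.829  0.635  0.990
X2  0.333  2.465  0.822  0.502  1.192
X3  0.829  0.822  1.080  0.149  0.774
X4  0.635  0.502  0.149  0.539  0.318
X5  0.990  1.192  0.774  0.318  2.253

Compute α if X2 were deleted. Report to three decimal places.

Remaining items: X1, X3, X4, X5 (k = 4).
ΣVar(i) = 1.921 + 1.080 + 0.539 + 2.253 = 5.793
Var(T) = 5.793 + 2 × 3.695 = 13.183
α (item deleted) = (4/3)·(1 − 5.793/13.183) = 0.747

α = 0.747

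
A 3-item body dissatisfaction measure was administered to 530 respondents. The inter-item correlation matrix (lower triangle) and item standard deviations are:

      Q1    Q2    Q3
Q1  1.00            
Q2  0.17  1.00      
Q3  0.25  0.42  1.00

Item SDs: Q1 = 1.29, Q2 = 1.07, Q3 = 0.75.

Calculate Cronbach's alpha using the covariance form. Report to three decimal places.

Cronbach's alpha = 0.488

Σσ²ᵢ = 1.29² + 1.07² + 0.75² = 3.3715
Covariances σ_ij = r_ij · s_i · s_j:
  σ(Q1,Q2) = 0.17 × 1.29 × 1.07 = 0.2347
  σ(Q1,Q3) = 0.25 × 1.29 × 0.75 = 0.2419
  σ(Q2,Q3) = 0.42 × 1.07 × 0.75 = 0.3371
σ²_T = Σσ²ᵢ + 2·Σσ_ij = 3.3715 + 2 × 0.8137 = 4.9989
α = (3/2)·(1 − 3.3715/4.9989) = 0.488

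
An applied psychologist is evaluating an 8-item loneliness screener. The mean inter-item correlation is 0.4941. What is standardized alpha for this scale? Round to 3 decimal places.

Standardized α = k·r̄ / (1 + (k−1)·r̄) = 8 × 0.4941 / (1 + 7 × 0.4941)
  = 3.9528 / 4.4587 = 0.887

α = 0.887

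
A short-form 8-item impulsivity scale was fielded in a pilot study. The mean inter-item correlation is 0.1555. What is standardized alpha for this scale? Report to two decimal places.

Standardized α = k·r̄ / (1 + (k−1)·r̄) = 8 × 0.1555 / (1 + 7 × 0.1555)
  = 1.2440 / 2.0885 = 0.60

α = 0.60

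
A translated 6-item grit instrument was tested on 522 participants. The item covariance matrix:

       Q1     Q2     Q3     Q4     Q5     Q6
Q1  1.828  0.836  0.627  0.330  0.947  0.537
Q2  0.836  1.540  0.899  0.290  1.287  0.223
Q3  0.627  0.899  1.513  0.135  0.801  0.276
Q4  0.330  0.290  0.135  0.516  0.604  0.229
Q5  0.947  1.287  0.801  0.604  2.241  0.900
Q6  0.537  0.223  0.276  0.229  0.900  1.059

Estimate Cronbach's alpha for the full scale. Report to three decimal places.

α = 0.807

Σσᵢ² = 1.828 + 1.540 + 1.513 + 0.516 + 2.241 + 1.059 = 8.697
Σ_{i<j} σ_ij = 8.921
total variance = 8.697 + 2 × 8.921 = 26.539
α = (k/(k−1))·(1 − Σσᵢ²/total variance) = (6/5)·(1 − 8.697/26.539) = 0.807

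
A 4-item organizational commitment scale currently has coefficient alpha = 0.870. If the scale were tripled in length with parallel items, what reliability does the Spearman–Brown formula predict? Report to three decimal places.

Length factor m = 3
α' = m·α / (1 + (m−1)·α)
   = 3 × 0.870 / (1 + (3 − 1) × 0.870)
   = 2.6100 / 2.7400 = 0.953

predicted reliability = 0.953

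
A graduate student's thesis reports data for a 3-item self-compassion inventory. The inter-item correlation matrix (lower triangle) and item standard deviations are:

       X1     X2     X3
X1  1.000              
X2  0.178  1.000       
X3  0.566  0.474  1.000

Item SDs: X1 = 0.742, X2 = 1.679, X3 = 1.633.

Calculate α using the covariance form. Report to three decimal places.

Σσ²ᵢ = 0.742² + 1.679² + 1.633² = 6.0363
Covariances σ_ij = r_ij · s_i · s_j:
  σ(X1,X2) = 0.178 × 0.742 × 1.679 = 0.2218
  σ(X1,X3) = 0.566 × 0.742 × 1.633 = 0.6858
  σ(X2,X3) = 0.474 × 1.679 × 1.633 = 1.2996
σ²_T = Σσ²ᵢ + 2·Σσ_ij = 6.0363 + 2 × 2.2072 = 10.4507
α = (3/2)·(1 − 6.0363/10.4507) = 0.634

α = 0.634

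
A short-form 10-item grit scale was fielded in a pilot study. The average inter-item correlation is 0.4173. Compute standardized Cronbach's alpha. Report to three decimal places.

Standardized α = k·r̄ / (1 + (k−1)·r̄) = 10 × 0.4173 / (1 + 9 × 0.4173)
  = 4.1730 / 4.7557 = 0.877

α = 0.877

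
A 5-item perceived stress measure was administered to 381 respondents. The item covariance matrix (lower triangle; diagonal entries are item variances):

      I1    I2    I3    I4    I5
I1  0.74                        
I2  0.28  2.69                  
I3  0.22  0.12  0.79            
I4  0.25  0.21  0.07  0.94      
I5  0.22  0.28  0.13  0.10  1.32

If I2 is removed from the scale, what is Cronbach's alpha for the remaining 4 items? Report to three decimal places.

Cronbach's alpha = 0.458

Remaining items: I1, I3, I4, I5 (k = 4).
Σσᵢ² = 0.74 + 0.79 + 0.94 + 1.32 = 3.79
total variance = 3.79 + 2 × 0.99 = 5.77
α (item deleted) = (4/3)·(1 − 3.79/5.77) = 0.458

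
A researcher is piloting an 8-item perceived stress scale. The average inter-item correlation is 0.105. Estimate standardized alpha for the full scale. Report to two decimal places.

standardized alpha = 0.48

Standardized α = k·r̄ / (1 + (k−1)·r̄) = 8 × 0.105 / (1 + 7 × 0.105)
  = 0.8400 / 1.7350 = 0.48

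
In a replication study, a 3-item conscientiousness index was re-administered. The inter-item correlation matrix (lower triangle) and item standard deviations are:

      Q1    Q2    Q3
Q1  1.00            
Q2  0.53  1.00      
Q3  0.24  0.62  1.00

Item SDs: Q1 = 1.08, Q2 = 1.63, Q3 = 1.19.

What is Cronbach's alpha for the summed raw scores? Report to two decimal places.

Σσ²ᵢ = 1.08² + 1.63² + 1.19² = 5.2394
Covariances σ_ij = r_ij · s_i · s_j:
  σ(Q1,Q2) = 0.53 × 1.08 × 1.63 = 0.9330
  σ(Q1,Q3) = 0.24 × 1.08 × 1.19 = 0.3084
  σ(Q2,Q3) = 0.62 × 1.63 × 1.19 = 1.2026
σ²_T = Σσ²ᵢ + 2·Σσ_ij = 5.2394 + 2 × 2.4440 = 10.1274
α = (3/2)·(1 − 5.2394/10.1274) = 0.72

α = 0.72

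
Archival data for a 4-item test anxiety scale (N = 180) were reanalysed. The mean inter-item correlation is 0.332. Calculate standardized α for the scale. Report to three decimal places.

standardized α = 0.665

Standardized α = k·r̄ / (1 + (k−1)·r̄) = 4 × 0.332 / (1 + 3 × 0.332)
  = 1.3280 / 1.9960 = 0.665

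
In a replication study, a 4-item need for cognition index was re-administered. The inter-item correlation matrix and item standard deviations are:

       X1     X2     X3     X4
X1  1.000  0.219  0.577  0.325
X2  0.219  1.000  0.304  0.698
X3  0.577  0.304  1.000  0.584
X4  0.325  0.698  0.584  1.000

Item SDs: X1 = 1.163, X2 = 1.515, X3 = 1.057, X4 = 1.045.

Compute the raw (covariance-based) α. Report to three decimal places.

Σσ²ᵢ = 1.163² + 1.515² + 1.057² + 1.045² = 5.8571
Covariances σ_ij = r_ij · s_i · s_j:
  σ(X1,X2) = 0.219 × 1.163 × 1.515 = 0.3859
  σ(X1,X3) = 0.577 × 1.163 × 1.057 = 0.7093
  σ(X1,X4) = 0.325 × 1.163 × 1.045 = 0.3950
  σ(X2,X3) = 0.304 × 1.515 × 1.057 = 0.4868
  σ(X2,X4) = 0.698 × 1.515 × 1.045 = 1.1051
  σ(X3,X4) = 0.584 × 1.057 × 1.045 = 0.6451
σ²_T = Σσ²ᵢ + 2·Σσ_ij = 5.8571 + 2 × 3.7272 = 13.3115
α = (4/3)·(1 − 5.8571/13.3115) = 0.747

α = 0.747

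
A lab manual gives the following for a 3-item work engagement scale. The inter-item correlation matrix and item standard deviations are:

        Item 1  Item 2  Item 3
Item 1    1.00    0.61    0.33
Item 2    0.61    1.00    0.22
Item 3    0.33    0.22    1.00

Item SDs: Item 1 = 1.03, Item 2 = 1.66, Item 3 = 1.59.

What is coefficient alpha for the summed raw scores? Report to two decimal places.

α = 0.61

Σσ²ᵢ = 1.03² + 1.66² + 1.59² = 6.3446
Covariances σ_ij = r_ij · s_i · s_j:
  σ(Item 1,Item 2) = 0.61 × 1.03 × 1.66 = 1.0430
  σ(Item 1,Item 3) = 0.33 × 1.03 × 1.59 = 0.5404
  σ(Item 2,Item 3) = 0.22 × 1.66 × 1.59 = 0.5807
σ²_T = Σσ²ᵢ + 2·Σσ_ij = 6.3446 + 2 × 2.1641 = 10.6728
α = (3/2)·(1 − 6.3446/10.6728) = 0.61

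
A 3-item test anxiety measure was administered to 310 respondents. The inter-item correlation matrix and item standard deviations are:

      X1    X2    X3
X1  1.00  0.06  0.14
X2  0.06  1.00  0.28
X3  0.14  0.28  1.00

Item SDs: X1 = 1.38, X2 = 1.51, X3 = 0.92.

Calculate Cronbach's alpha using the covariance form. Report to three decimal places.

Cronbach's alpha = 0.324

Σσ²ᵢ = 1.38² + 1.51² + 0.92² = 5.0309
Covariances σ_ij = r_ij · s_i · s_j:
  σ(X1,X2) = 0.06 × 1.38 × 1.51 = 0.1250
  σ(X1,X3) = 0.14 × 1.38 × 0.92 = 0.1777
  σ(X2,X3) = 0.28 × 1.51 × 0.92 = 0.3890
σ²_T = Σσ²ᵢ + 2·Σσ_ij = 5.0309 + 2 × 0.6917 = 6.4143
α = (3/2)·(1 − 5.0309/6.4143) = 0.324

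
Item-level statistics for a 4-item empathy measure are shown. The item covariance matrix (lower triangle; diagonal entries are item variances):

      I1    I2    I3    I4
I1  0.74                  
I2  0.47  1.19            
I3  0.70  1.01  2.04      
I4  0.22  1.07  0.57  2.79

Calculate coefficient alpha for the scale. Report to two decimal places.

α = 0.73

Σσᵢ² = 0.74 + 1.19 + 2.04 + 2.79 = 6.76
Σ_{i<j} σ_ij = 4.04
σ²_total = 6.76 + 2 × 4.04 = 14.84
α = (k/(k−1))·(1 − Σσᵢ²/σ²_total) = (4/3)·(1 − 6.76/14.84) = 0.73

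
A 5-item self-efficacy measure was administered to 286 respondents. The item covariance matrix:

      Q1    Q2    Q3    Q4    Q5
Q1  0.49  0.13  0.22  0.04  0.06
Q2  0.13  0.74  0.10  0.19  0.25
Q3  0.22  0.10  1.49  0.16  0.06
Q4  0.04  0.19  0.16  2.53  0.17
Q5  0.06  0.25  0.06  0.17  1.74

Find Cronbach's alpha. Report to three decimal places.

α = 0.354

Σσ²ᵢ = 0.49 + 0.74 + 1.49 + 2.53 + 1.74 = 6.99
Σ_{i<j} σ_ij = 1.38
Var(T) = 6.99 + 2 × 1.38 = 9.75
α = (k/(k−1))·(1 − Σσ²ᵢ/Var(T)) = (5/4)·(1 − 6.99/9.75) = 0.354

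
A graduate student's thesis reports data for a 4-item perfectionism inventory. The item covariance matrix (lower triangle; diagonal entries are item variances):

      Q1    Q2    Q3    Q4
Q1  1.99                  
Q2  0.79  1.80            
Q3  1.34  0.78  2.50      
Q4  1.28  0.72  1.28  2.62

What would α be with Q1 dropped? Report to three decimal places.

α = 0.668

Remaining items: Q2, Q3, Q4 (k = 3).
ΣVar(i) = 1.80 + 2.50 + 2.62 = 6.92
Var(T) = 6.92 + 2 × 2.78 = 12.48
α (item deleted) = (3/2)·(1 − 6.92/12.48) = 0.668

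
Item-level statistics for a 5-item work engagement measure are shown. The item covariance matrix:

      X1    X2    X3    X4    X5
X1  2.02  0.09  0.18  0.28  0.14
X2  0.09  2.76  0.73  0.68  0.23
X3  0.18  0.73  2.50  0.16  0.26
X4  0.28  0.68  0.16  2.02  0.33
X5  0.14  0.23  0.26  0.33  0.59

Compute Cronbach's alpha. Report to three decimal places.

sum of item variances = 2.02 + 2.76 + 2.50 + 2.02 + 0.59 = 9.89
Sum of the distinct covariances = 3.08
σ²_total = 9.89 + 2 × 3.08 = 16.05
α = (k/(k−1))·(1 − sum of item variances/σ²_total) = (5/4)·(1 − 9.89/16.05) = 0.480

Cronbach's alpha = 0.480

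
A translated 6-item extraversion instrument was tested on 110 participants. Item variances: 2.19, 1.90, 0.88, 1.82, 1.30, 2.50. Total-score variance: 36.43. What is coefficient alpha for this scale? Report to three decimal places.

Σσ²ᵢ = 2.19 + 1.90 + 0.88 + 1.82 + 1.30 + 2.50 = 10.59
α = (k/(k−1))·(1 − Σσ²ᵢ/σ²_total) = (6/5)·(1 − 10.59/36.43) = 0.851

α = 0.851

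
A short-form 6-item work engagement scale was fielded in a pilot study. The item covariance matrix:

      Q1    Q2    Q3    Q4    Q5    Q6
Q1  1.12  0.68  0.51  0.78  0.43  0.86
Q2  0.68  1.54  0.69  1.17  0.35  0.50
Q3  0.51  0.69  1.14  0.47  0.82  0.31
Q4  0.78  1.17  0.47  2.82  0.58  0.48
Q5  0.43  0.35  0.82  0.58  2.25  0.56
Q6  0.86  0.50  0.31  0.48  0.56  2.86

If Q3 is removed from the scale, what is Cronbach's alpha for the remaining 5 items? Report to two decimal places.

Cronbach's alpha = 0.68

Remaining items: Q1, Q2, Q4, Q5, Q6 (k = 5).
Σσ²ᵢ = 1.12 + 1.54 + 2.82 + 2.25 + 2.86 = 10.59
σ²_T = 10.59 + 2 × 6.39 = 23.37
α (item deleted) = (5/4)·(1 − 10.59/23.37) = 0.68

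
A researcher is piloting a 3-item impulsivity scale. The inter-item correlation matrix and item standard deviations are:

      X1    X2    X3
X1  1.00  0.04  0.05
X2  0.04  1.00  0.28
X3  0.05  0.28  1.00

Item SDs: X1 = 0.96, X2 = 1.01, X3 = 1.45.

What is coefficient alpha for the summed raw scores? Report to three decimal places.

Σσ²ᵢ = 0.96² + 1.01² + 1.45² = 4.0442
Covariances σ_ij = r_ij · s_i · s_j:
  σ(X1,X2) = 0.04 × 0.96 × 1.01 = 0.0388
  σ(X1,X3) = 0.05 × 0.96 × 1.45 = 0.0696
  σ(X2,X3) = 0.28 × 1.01 × 1.45 = 0.4101
σ²_T = Σσ²ᵢ + 2·Σσ_ij = 4.0442 + 2 × 0.5185 = 5.0812
α = (3/2)·(1 − 4.0442/5.0812) = 0.306

coefficient alpha = 0.306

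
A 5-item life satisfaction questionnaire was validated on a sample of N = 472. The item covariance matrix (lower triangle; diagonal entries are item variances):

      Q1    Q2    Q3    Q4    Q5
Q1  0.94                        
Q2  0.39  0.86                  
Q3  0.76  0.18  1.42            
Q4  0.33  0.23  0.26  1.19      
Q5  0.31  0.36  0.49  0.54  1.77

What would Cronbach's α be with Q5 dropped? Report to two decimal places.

Remaining items: Q1, Q2, Q3, Q4 (k = 4).
Σσ²ᵢ = 0.94 + 0.86 + 1.42 + 1.19 = 4.41
total variance = 4.41 + 2 × 2.15 = 8.71
α (item deleted) = (4/3)·(1 − 4.41/8.71) = 0.66

α = 0.66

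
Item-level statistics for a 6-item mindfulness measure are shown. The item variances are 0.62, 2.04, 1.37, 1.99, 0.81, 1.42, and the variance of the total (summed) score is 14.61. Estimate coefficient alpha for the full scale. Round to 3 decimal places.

coefficient alpha = 0.522

Σσᵢ² = 0.62 + 2.04 + 1.37 + 1.99 + 0.81 + 1.42 = 8.25
α = (k/(k−1))·(1 − Σσᵢ²/total variance) = (6/5)·(1 − 8.25/14.61) = 0.522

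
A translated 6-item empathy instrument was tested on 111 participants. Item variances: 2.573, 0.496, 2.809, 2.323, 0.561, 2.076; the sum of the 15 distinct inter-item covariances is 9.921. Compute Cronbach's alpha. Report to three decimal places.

Σσ²ᵢ = 2.573 + 0.496 + 2.809 + 2.323 + 0.561 + 2.076 = 10.838
Sum of distinct covariances = 9.921
total variance = Σσ²ᵢ + 2·Σcov = 10.838 + 2 × 9.921 = 30.680
α = (6/5)·(1 − 10.838/30.680) = 0.776

α = 0.776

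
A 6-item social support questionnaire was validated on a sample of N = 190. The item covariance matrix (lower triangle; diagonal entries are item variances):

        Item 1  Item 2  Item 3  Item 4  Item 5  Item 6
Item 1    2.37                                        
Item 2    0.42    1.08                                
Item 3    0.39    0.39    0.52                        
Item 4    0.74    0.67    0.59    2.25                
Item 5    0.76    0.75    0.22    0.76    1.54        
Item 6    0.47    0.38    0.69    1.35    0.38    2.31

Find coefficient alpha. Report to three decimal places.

Σσᵢ² = 2.37 + 1.08 + 0.52 + 2.25 + 1.54 + 2.31 = 10.07
Sum of the distinct covariances = 8.96
Var(T) = 10.07 + 2 × 8.96 = 27.99
α = (k/(k−1))·(1 − Σσᵢ²/Var(T)) = (6/5)·(1 − 10.07/27.99) = 0.768

α = 0.768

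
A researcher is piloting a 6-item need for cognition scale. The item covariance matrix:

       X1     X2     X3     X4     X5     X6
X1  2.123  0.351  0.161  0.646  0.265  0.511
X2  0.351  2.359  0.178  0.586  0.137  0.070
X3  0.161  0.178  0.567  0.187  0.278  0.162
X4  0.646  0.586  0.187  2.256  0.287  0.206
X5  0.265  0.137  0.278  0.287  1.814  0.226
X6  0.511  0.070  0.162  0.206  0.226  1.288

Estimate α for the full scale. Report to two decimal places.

α = 0.54

ΣVar(i) = 2.123 + 2.359 + 0.567 + 2.256 + 1.814 + 1.288 = 10.407
Sum of off-diagonal covariances = 4.251
σ²_total = 10.407 + 2 × 4.251 = 18.909
α = (k/(k−1))·(1 − ΣVar(i)/σ²_total) = (6/5)·(1 − 10.407/18.909) = 0.54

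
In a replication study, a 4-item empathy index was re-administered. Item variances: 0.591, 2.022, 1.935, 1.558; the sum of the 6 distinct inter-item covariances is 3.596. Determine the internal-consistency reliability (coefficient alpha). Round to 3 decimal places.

α = 0.721

Σσ²ᵢ = 0.591 + 2.022 + 1.935 + 1.558 = 6.106
Sum of distinct covariances = 3.596
total variance = Σσ²ᵢ + 2·Σcov = 6.106 + 2 × 3.596 = 13.298
α = (4/3)·(1 − 6.106/13.298) = 0.721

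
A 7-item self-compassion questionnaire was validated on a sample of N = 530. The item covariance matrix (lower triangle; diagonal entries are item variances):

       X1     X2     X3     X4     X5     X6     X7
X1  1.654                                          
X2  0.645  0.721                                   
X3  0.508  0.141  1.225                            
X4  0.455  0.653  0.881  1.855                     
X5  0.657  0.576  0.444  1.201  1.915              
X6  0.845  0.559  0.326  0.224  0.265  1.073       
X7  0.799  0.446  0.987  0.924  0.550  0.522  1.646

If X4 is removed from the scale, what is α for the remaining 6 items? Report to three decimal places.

Remaining items: X1, X2, X3, X5, X6, X7 (k = 6).
Σσ²ᵢ = 1.654 + 0.721 + 1.225 + 1.915 + 1.073 + 1.646 = 8.234
σ²_T = 8.234 + 2 × 8.270 = 24.774
α (item deleted) = (6/5)·(1 − 8.234/24.774) = 0.801

α = 0.801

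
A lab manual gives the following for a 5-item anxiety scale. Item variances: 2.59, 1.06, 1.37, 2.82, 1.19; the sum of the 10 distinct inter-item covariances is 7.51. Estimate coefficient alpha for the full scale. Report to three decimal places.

coefficient alpha = 0.781

Σσ²ᵢ = 2.59 + 1.06 + 1.37 + 2.82 + 1.19 = 9.03
Sum of distinct covariances = 7.51
total variance = Σσ²ᵢ + 2·Σcov = 9.03 + 2 × 7.51 = 24.05
α = (5/4)·(1 − 9.03/24.05) = 0.781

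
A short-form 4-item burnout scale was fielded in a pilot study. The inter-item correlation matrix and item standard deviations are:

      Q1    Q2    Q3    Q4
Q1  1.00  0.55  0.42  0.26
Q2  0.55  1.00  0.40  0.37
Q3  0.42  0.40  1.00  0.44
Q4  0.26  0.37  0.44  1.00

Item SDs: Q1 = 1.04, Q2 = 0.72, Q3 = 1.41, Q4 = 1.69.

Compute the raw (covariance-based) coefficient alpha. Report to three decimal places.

α = 0.684

Σσ²ᵢ = 1.04² + 0.72² + 1.41² + 1.69² = 6.4442
Covariances σ_ij = r_ij · s_i · s_j:
  σ(Q1,Q2) = 0.55 × 1.04 × 0.72 = 0.4118
  σ(Q1,Q3) = 0.42 × 1.04 × 1.41 = 0.6159
  σ(Q1,Q4) = 0.26 × 1.04 × 1.69 = 0.4570
  σ(Q2,Q3) = 0.40 × 0.72 × 1.41 = 0.4061
  σ(Q2,Q4) = 0.37 × 0.72 × 1.69 = 0.4502
  σ(Q3,Q4) = 0.44 × 1.41 × 1.69 = 1.0485
σ²_T = Σσ²ᵢ + 2·Σσ_ij = 6.4442 + 2 × 3.3895 = 13.2232
α = (4/3)·(1 − 6.4442/13.2232) = 0.684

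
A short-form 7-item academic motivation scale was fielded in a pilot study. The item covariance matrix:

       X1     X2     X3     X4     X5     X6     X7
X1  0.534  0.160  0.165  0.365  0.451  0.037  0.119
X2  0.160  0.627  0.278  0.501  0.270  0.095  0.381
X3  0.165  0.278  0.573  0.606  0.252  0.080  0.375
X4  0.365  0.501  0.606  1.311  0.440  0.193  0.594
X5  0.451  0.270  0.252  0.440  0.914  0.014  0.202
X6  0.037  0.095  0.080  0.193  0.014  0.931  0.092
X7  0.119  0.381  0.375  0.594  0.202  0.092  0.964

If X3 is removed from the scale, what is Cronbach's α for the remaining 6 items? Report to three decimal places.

Remaining items: X1, X2, X4, X5, X6, X7 (k = 6).
Σσ²ᵢ = 0.534 + 0.627 + 1.311 + 0.914 + 0.931 + 0.964 = 5.281
σ²_total = 5.281 + 2 × 3.914 = 13.109
α (item deleted) = (6/5)·(1 − 5.281/13.109) = 0.717

α = 0.717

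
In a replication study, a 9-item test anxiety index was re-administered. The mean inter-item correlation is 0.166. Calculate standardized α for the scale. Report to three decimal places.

Standardized α = k·r̄ / (1 + (k−1)·r̄) = 9 × 0.166 / (1 + 8 × 0.166)
  = 1.4940 / 2.3280 = 0.642

α = 0.642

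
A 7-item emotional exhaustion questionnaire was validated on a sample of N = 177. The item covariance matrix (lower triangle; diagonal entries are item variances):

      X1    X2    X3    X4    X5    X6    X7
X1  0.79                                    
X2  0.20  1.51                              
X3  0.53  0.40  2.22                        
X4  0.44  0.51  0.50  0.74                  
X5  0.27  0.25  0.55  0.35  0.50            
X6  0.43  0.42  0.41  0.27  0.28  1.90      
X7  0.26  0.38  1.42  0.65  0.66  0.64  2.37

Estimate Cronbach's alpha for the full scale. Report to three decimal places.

Σσ²ᵢ = 0.79 + 1.51 + 2.22 + 0.74 + 0.50 + 1.90 + 2.37 = 10.03
Σ_{i<j} σ_ij = 9.82
σ²_T = 10.03 + 2 × 9.82 = 29.67
α = (k/(k−1))·(1 − Σσ²ᵢ/σ²_T) = (7/6)·(1 − 10.03/29.67) = 0.772

Cronbach's alpha = 0.772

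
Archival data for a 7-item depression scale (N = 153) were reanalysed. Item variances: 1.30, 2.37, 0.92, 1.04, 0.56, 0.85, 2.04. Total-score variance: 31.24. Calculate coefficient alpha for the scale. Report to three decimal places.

sum of item variances = 1.30 + 2.37 + 0.92 + 1.04 + 0.56 + 0.85 + 2.04 = 9.08
α = (k/(k−1))·(1 − sum of item variances/total variance) = (7/6)·(1 − 9.08/31.24) = 0.828

α = 0.828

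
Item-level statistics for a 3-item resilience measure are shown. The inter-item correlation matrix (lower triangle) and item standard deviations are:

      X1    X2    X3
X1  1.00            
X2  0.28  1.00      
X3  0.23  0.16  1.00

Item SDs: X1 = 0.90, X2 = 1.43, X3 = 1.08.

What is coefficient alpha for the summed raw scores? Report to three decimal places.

coefficient alpha = 0.439

Σσ²ᵢ = 0.90² + 1.43² + 1.08² = 4.0213
Covariances σ_ij = r_ij · s_i · s_j:
  σ(X1,X2) = 0.28 × 0.90 × 1.43 = 0.3604
  σ(X1,X3) = 0.23 × 0.90 × 1.08 = 0.2236
  σ(X2,X3) = 0.16 × 1.43 × 1.08 = 0.2471
σ²_T = Σσ²ᵢ + 2·Σσ_ij = 4.0213 + 2 × 0.8311 = 5.6835
α = (3/2)·(1 − 4.0213/5.6835) = 0.439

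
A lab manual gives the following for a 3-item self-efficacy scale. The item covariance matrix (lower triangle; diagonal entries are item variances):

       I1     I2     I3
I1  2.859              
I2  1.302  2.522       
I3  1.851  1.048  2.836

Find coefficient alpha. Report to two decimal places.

ΣVar(i) = 2.859 + 2.522 + 2.836 = 8.217
Σ_{i<j} σ_ij = 4.201
Var(T) = 8.217 + 2 × 4.201 = 16.619
α = (k/(k−1))·(1 − ΣVar(i)/Var(T)) = (3/2)·(1 − 8.217/16.619) = 0.76

coefficient alpha = 0.76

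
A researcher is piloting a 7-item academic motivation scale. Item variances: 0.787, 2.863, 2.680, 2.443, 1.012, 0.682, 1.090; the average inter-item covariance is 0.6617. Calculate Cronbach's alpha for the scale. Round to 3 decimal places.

ΣVar(i) = 0.787 + 2.863 + 2.680 + 2.443 + 1.012 + 0.682 + 1.090 = 11.557
Sum of the 21 distinct covariances = 21 × 0.6617 = 13.8957
total variance = ΣVar(i) + 2·Σcov = 11.557 + 2 × 13.8957 = 39.3484
α = (7/6)·(1 − 11.557/39.3484) = 0.824

α = 0.824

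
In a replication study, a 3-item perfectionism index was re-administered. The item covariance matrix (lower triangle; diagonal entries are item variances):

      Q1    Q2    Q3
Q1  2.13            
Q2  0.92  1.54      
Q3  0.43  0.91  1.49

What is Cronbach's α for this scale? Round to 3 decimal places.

α = 0.700

ΣVar(i) = 2.13 + 1.54 + 1.49 = 5.16
Sum of off-diagonal covariances = 2.26
σ²_total = 5.16 + 2 × 2.26 = 9.68
α = (k/(k−1))·(1 − ΣVar(i)/σ²_total) = (3/2)·(1 − 5.16/9.68) = 0.700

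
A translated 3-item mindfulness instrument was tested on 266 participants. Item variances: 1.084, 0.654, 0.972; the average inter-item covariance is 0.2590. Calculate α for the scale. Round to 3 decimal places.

Σσᵢ² = 1.084 + 0.654 + 0.972 = 2.710
Sum of the 3 distinct covariances = 3 × 0.2590 = 0.7770
Var(T) = Σσᵢ² + 2·Σcov = 2.710 + 2 × 0.7770 = 4.2640
α = (3/2)·(1 − 2.710/4.2640) = 0.547

α = 0.547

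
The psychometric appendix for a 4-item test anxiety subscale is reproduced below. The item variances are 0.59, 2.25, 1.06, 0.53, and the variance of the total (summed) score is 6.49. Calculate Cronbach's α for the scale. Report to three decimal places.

α = 0.423

Σσ²ᵢ = 0.59 + 2.25 + 1.06 + 0.53 = 4.43
α = (k/(k−1))·(1 − Σσ²ᵢ/total variance) = (4/3)·(1 − 4.43/6.49) = 0.423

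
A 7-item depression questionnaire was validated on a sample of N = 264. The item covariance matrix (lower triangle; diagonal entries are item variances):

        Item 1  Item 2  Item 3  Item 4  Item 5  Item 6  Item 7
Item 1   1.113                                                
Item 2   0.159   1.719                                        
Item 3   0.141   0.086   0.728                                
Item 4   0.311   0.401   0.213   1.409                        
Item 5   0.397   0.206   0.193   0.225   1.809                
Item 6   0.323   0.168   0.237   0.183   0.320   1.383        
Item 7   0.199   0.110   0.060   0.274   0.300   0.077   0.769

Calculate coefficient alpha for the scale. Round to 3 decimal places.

ΣVar(i) = 1.113 + 1.719 + 0.728 + 1.409 + 1.809 + 1.383 + 0.769 = 8.930
Σ_{i<j} σ_ij = 4.583
σ²_T = 8.930 + 2 × 4.583 = 18.096
α = (k/(k−1))·(1 − ΣVar(i)/σ²_T) = (7/6)·(1 − 8.930/18.096) = 0.591

α = 0.591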